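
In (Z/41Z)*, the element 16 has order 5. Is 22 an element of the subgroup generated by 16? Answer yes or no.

no

22 ∈ ⟨16⟩ iff 22^5 ≡ 1 (mod 41), since |⟨16⟩| = 5.
22^5 mod 41 = 14.
Since 14 ≠ 1, 22 does not lie in the subgroup.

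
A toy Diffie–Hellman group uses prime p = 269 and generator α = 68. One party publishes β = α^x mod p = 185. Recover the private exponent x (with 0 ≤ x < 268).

Baby-step giant-step with m = ceil(sqrt(268)) = 17.
Baby table (68^j mod 269 for j=0..16):
  0:1  1:68  2:51  3:240  4:180  5:135  6:34  7:160
  8:120  9:90  10:202  11:17  12:80  13:60  14:45  15:101
  16:143
Giant step factor: 68^(-17) ≡ 74 (mod 269).
Scan 185·74^i mod 269 for i = 0, 1, …:
  i=0: 185   i=1: 240
Match at i=1, j=3: x = 1·17 + 3 = 20.

20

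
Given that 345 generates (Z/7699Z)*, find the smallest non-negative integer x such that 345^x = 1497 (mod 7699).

1373

Baby-step giant-step with m = ceil(sqrt(7698)) = 88.
Baby table (345^j mod 7699 for j=0..87):
  0:1  1:345  2:3540  3:4858  4:5327  5:5453  6:2729  7:2227
  8:6114  9:7503  10:1671  11:6769  12:2508  13:2972  14:1373  15:4046
  16:2351  17:2700  18:7620  19:3541  20:5203  21:1168  22:2612  23:357
  24:7680  25:1144  26:2031  27:86  28:6573  29:4179  30:2042  31:3881
  32:7018  33:3724  34:6746  35:2272  36:6241  37:5124  38:4709  39:116
  40:1525  41:2593  42:1501  43:2012  44:1230  45:905  46:4265  47:916
  48:361  49:1361  50:7605  51:6065  52:5996  53:5288  54:7396  55:3251
  56:5240  57:6234  58:2709  59:3026  60:4605  61:2731  62:2917  63:5495
  64:1821  65:4626  66:2277  67:267  68:7426  69:5902  70:3654  71:5693
  72:840  73:4937  74:1786  75:250  76:1561  77:7314  78:5757  79:7522
  80:527  81:4738  82:2422  83:4098  84:4893  85:2004  86:6169  87:3381
Giant step factor: 345^(-88) ≡ 2318 (mod 7699).
Scan 1497·2318^i mod 7699 for i = 0, 1, …:
  i=0: 1497   i=1: 5496   i=2: 5582   i=3: 4756
  i=4: 7139   i=5: 3051   i=6: 4536   i=7: 5313
  i=8: 4833   i=9: 849     …   i=14: 7223
  i=15: 5288
Match at i=15, j=53: x = 15·88 + 53 = 1373.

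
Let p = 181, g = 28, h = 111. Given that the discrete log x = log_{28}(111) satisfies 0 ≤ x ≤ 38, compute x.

26

Compute 28^0 mod 181 = 1, then multiply by 28 repeatedly:
  28^0=1  28^1=28  28^2=60  28^3=51  28^4=161
  28^5=164  28^6=67  28^7=66  28^8=38  28^9=159
  28^10=108  28^11=128  28^12=145  28^13=78  28^14=12
  28^15=155  28^16=177  28^17=69  28^18=122  28^19=158
  28^20=80  28^21=68  28^22=94  28^23=98  28^24=29
  28^25=88  28^26=111
Found 111 at exponent 26.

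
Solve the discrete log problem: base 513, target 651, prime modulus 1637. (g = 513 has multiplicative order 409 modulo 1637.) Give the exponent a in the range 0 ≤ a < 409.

Baby-step giant-step with m = ceil(sqrt(409)) = 21.
Baby table (513^j mod 1637 for j=0..20):
  0:1  1:513  2:1249  3:670  4:1577  5:323  6:362  7:725
  8:326  9:264  10:1198  11:699  12:84  13:530  14:148  15:622
  16:1508  17:940  18:942  19:331  20:1192
Giant step factor: 513^(-21) ≡ 214 (mod 1637).
Scan 651·214^i mod 1637 for i = 0, 1, …:
  i=0: 651   i=1: 169   i=2: 152   i=3: 1425
  i=4: 468   i=5: 295   i=6: 924   i=7: 1296
  i=8: 691   i=9: 544     …   i=13: 1153
  i=14: 1192
Match at i=14, j=20: a = 14·21 + 20 = 314.

314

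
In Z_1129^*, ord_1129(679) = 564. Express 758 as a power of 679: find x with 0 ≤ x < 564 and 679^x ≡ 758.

315

Baby-step giant-step with m = ceil(sqrt(564)) = 24.
Baby table (679^j mod 1129 for j=0..23):
  0:1  1:679  2:409  3:1106  4:189  5:754  6:529  7:169
  8:722  9:252  10:629  11:329  12:978  13:210  14:336  15:86
  16:815  17:175  18:280  19:448  20:491  21:334  22:986  23:1126
Giant step factor: 679^(-24) ≡ 235 (mod 1129).
Scan 758·235^i mod 1129 for i = 0, 1, …:
  i=0: 758   i=1: 877   i=2: 617   i=3: 483
  i=4: 605   i=5: 1050   i=6: 628   i=7: 810
  i=8: 678   i=9: 141   i=10: 394   i=11: 12
  i=12: 562   i=13: 1106
Match at i=13, j=3: x = 13·24 + 3 = 315.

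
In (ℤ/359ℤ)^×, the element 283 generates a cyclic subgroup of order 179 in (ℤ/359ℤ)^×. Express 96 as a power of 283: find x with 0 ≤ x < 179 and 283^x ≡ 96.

Baby-step giant-step with m = ceil(sqrt(179)) = 14.
Baby table (283^j mod 359 for j=0..13):
  0:1  1:283  2:32  3:81  4:306  5:79  6:99  7:15
  8:296  9:121  10:138  11:282  12:108  13:49
Giant step factor: 283^(-14) ≡ 217 (mod 359).
Scan 96·217^i mod 359 for i = 0, 1, …:
  i=0: 96   i=1: 10   i=2: 16   i=3: 241
  i=4: 242   i=5: 100   i=6: 160   i=7: 256
  i=8: 266   i=9: 282
Match at i=9, j=11: x = 9·14 + 11 = 137.

137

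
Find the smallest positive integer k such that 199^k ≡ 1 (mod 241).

240

The order of 199 must divide p − 1 = 240 = 2^4 · 3 · 5.
Divisors: 1, 2, 3, 4, 5, 6, 8, 10, 12, 15, 16, 20, 24, 30, 40, 48, 60, 80, 120, 240.
Check each in increasing order: 199^1 ≡ 199;  199^2 ≡ 77;  199^3 ≡ 140;  199^4 ≡ 145;  199^5 ≡ 176;  199^6 ≡ 79;  199^8 ≡ 58;  199^10 ≡ 128;  199^12 ≡ 216;  199^15 ≡ 115;  199^16 ≡ 231;  199^20 ≡ 237;  199^24 ≡ 143;  199^30 ≡ 211;  199^40 ≡ 16;  199^48 ≡ 205;  199^60 ≡ 177;  199^80 ≡ 15;  199^120 ≡ 240;  199^240 ≡ 1.
Smallest exponent giving 1 is 240.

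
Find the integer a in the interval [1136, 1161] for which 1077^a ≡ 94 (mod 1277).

1157

Compute 1077^1136 mod 1277 = 667, then multiply by 1077 repeatedly:
  1077^1136=667  1077^1137=685  1077^1138=916  1077^1139=688  1077^1140=316
  1077^1141=650  1077^1142=254  1077^1143=280  1077^1144=188  1077^1145=710
  1077^1146=1024  1077^1147=797  1077^1148=225  1077^1149=972  1077^1150=981
  1077^1151=458  1077^1152=344  1077^1153=158  1077^1154=325  1077^1155=127
  1077^1156=140  1077^1157=94
Found 94 at exponent 1157.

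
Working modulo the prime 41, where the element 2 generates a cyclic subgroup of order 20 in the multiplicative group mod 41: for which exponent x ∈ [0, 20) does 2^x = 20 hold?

9

Successive powers of 2 modulo 41:
  2^0=1  2^1=2  2^2=4  2^3=8  2^4=16  2^5=32
  2^6=23  2^7=5  2^8=10  2^9=20
So 2^9 ≡ 20 (mod 41), giving x = 9.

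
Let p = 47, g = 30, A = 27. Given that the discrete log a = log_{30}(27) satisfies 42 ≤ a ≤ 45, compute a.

44

Compute 30^42 mod 47 = 24, then multiply by 30 repeatedly:
  30^42=24  30^43=15  30^44=27
Found 27 at exponent 44.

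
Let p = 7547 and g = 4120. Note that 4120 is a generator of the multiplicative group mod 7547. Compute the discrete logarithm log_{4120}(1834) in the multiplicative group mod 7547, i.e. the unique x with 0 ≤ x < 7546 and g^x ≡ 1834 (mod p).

2945

Baby-step giant-step with m = ceil(sqrt(7546)) = 87.
Baby table (4120^j mod 7547 for j=0..86):
  0:1  1:4120  2:1197  3:3449  4:6426  5:244  6:1529  7:5282
  8:3839  9:5715  10:6707  11:3273  12:5818  13:888  14:5812  15:6356
  16:6177  17:756  18:5356  19:6839  20:3729  21:5335  22:3336  23:1233
  24:829  25:4236  26:3656  27:6455  28:6519  29:6054  30:7192  31:1518
  32:5244  33:5766  34:5511  35:3944  36:589  37:4093  38:3162  39:1318
  40:3867  41:323  42:2488  43:1734  44:4618  45:173  46:3342  47:3312
  48:464  49:2289  50:4477  51:372  52:599  53:11  54:38  55:5620
  56:204  57:2763  58:2684  59:1725  60:5273  61:4494  62:2489  63:5854
  64:5815  65:3622  66:2221  67:3556  68:1993  69:24  70:769  71:6087
  72:7306  73:3284  74:5856  75:6508  76:6016  77:1572  78:1314  79:2481
  80:3082  81:3786  82:6218  83:3642  84:1604  85:4855  86:3050
Giant step factor: 4120^(-87) ≡ 2988 (mod 7547).
Scan 1834·2988^i mod 7547 for i = 0, 1, …:
  i=0: 1834   i=1: 870   i=2: 3392   i=3: 7222
  i=4: 2463   i=5: 1119   i=6: 251   i=7: 2835
  i=8: 3246   i=9: 1153     …   i=32: 790
  i=33: 5856
Match at i=33, j=74: x = 33·87 + 74 = 2945.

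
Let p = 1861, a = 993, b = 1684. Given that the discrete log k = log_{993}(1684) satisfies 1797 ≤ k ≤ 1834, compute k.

Compute 993^1797 mod 1861 = 233, then multiply by 993 repeatedly:
  993^1797=233  993^1798=605  993^1799=1523  993^1800=1207  993^1801=67
  993^1802=1396  993^1803=1644  993^1804=395  993^1805=1425  993^1806=665
  993^1807=1551  993^1808=1096  993^1809=1504  993^1810=950  993^1811=1684
Found 1684 at exponent 1811.

1811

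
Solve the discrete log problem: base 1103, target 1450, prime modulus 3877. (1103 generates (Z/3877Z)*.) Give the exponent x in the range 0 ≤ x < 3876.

2335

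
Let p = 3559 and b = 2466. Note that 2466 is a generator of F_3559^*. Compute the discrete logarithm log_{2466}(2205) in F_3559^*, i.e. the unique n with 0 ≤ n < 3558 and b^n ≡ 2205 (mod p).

Baby-step giant-step with m = ceil(sqrt(3558)) = 60.
Baby table (2466^j mod 3559 for j=0..59):
  0:1  1:2466  2:2384  3:3035  4:3292  5:3552  6:533  7:1107
  8:109  9:1869  10:49  11:3387  12:2928  13:2796  14:1153  15:3216
  16:1204  17:858  18:1782  19:2606  20:2401  21:2249  22:1112  23:1762
  24:3112  25:988  26:2052  27:2893  28:1902  29:3129  30:202  31:3431
  32:1103  33:922  34:3010  35:2145  36:896  37:2956  38:664  39:284
  40:2780  41:846  42:662  43:2470  44:1571  45:1894  46:1196  47:2484
  48:505  49:3239  50:978  51:2305  52:407  53:24  54:2240  55:272
  56:1660  57:710  58:3391  59:2115
Giant step factor: 2466^(-60) ≡ 1658 (mod 3559).
Scan 2205·1658^i mod 3559 for i = 0, 1, …:
  i=0: 2205   i=1: 797   i=2: 1037   i=3: 349
  i=4: 2084   i=5: 3042   i=6: 533
Match at i=6, j=6: n = 6·60 + 6 = 366.

366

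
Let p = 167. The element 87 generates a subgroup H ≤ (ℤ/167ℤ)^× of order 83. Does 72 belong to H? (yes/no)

72 ∈ ⟨87⟩ iff 72^83 ≡ 1 (mod 167), since |⟨87⟩| = 83.
72^83 mod 167 = 1.
Since 1 = 1, 72 lies in the subgroup.

yes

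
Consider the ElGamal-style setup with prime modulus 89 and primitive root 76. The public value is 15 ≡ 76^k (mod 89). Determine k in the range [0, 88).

5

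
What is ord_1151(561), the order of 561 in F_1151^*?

The order of 561 must divide p − 1 = 1150 = 2 · 5^2 · 23.
Divisors: 1, 2, 5, 10, 23, 25, 46, 50, 115, 230, 575, 1150.
Check each in increasing order: 561^1 ≡ 561;  561^2 ≡ 498;  561^5 ≡ 817;  561^10 ≡ 1060;  561^23 ≡ 802;  561^25 ≡ 1150;  561^46 ≡ 946;  561^50 ≡ 1.
Smallest exponent giving 1 is 50.

50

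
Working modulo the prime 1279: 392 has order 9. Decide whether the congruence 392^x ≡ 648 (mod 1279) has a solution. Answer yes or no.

⟨392⟩ has order 9; its elements mod 1279 are {1, 184, 285, 392, 447, 504, 602, 648, 774}.
648 is in this set.

yes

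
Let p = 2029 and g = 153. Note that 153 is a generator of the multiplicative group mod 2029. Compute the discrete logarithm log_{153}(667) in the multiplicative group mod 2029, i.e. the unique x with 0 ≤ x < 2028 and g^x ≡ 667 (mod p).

1747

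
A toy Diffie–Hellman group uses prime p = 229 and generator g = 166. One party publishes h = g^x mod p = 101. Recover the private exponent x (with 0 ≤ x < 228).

9

Successive powers of 166 modulo 229:
  166^0=1  166^1=166  166^2=76  166^3=21  166^4=51  166^5=222
  166^6=212  166^7=155  166^8=82  166^9=101
So 166^9 ≡ 101 (mod 229), giving x = 9.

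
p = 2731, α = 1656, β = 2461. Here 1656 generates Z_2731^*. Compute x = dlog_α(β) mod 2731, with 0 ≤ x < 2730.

1435

Baby-step giant-step with m = ceil(sqrt(2730)) = 53.
Baby table (1656^j mod 2731 for j=0..52):
  0:1  1:1656  2:412  3:2253  4:422  5:2427  6:1811  7:378
  8:569  9:69  10:2293  11:1118  12:2521  13:1808  14:872  15:2064
  16:1503  17:1027  18:2030  19:2550  20:674  21:1896  22:1857  23:86
  24:404  25:2660  26:2588  27:789  28:1166  29:79  30:2467  31:2507
  32:472  33:566  34:563  35:1057  36:2552  37:1255  38:2720  39:901
  40:930  41:2527  42:820  43:613  44:1927  45:1304  46:1934  47:1972
  48:2087  49:1357  50:2310  51:1960  52:1332
Giant step factor: 1656^(-53) ≡ 2664 (mod 2731).
Scan 2461·2664^i mod 2731 for i = 0, 1, …:
  i=0: 2461   i=1: 1704   i=2: 534   i=3: 2456
  i=4: 2039   i=5: 2668   i=6: 1490   i=7: 1217
  i=8: 391   i=9: 1113     …   i=26: 1991
  i=27: 422
Match at i=27, j=4: x = 27·53 + 4 = 1435.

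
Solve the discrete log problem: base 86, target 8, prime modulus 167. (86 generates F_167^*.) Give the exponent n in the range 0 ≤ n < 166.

Baby-step giant-step with m = ceil(sqrt(166)) = 13.
Baby table (86^j mod 167 for j=0..12):
  0:1  1:86  2:48  3:120  4:133  5:82  6:38  7:95
  8:154  9:51  10:44  11:110  12:108
Giant step factor: 86^(-13) ≡ 60 (mod 167).
Scan 8·60^i mod 167 for i = 0, 1, …:
  i=0: 8   i=1: 146   i=2: 76   i=3: 51
Match at i=3, j=9: n = 3·13 + 9 = 48.

48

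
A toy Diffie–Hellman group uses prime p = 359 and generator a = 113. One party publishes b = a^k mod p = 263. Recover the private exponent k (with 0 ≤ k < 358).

Baby-step giant-step with m = ceil(sqrt(358)) = 19.
Baby table (113^j mod 359 for j=0..18):
  0:1  1:113  2:204  3:76  4:331  5:67  6:32  7:26
  8:66  9:278  10:181  11:349  12:306  13:114  14:317  15:280
  16:48  17:39  18:99
Giant step factor: 113^(-19) ≡ 130 (mod 359).
Scan 263·130^i mod 359 for i = 0, 1, …:
  i=0: 263   i=1: 85   i=2: 280
Match at i=2, j=15: k = 2·19 + 15 = 53.

53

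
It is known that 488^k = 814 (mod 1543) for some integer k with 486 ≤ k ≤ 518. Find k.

513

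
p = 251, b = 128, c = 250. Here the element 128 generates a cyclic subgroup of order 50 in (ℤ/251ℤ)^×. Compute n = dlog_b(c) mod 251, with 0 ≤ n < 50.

Successive powers of 128 modulo 251:
  128^0=1  128^1=128  128^2=69  128^3=47  128^4=243  128^5=231
  128^6=201  128^7=126  128^8=64  128^9=160  128^10=149  128^11=247
  128^12=241  128^13=226  128^14=63  128^15=32  128^16=80  128^17=200
  128^18=249  128^19=246  128^20=113  128^21=157  128^22=16  128^23=40
  128^24=100  128^25=250
So 128^25 ≡ 250 (mod 251), giving n = 25.

25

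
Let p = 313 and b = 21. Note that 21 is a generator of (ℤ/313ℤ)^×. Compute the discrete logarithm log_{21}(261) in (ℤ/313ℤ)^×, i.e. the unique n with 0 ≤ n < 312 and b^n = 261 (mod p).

162

Baby-step giant-step with m = ceil(sqrt(312)) = 18.
Baby table (21^j mod 313 for j=0..17):
  0:1  1:21  2:128  3:184  4:108  5:77  6:52  7:153
  8:83  9:178  10:295  11:248  12:200  13:131  14:247  15:179
  16:3  17:63
Giant step factor: 21^(-18) ≡ 97 (mod 313).
Scan 261·97^i mod 313 for i = 0, 1, …:
  i=0: 261   i=1: 277   i=2: 264   i=3: 255
  i=4: 8   i=5: 150   i=6: 152   i=7: 33
  i=8: 71   i=9: 1
Match at i=9, j=0: n = 9·18 + 0 = 162.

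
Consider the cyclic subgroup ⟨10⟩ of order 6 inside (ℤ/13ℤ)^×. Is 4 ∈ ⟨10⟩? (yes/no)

yes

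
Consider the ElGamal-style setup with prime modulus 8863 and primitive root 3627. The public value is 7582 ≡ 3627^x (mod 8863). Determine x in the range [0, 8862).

Baby-step giant-step with m = ceil(sqrt(8862)) = 95.
Baby table (3627^j mod 8863 for j=0..94):
  0:1  1:3627  2:2437  3:2588  4:759  5:5363  6:6179  7:5569
  8:8849  9:2400  10:1334  11:8083  12:7100  13:4685  14:2124  15:1801
  16:196  17:1852  18:7913  19:2057  20:6956  21:5314  22:5716  23:1375
  24:6119  25:661  26:4437  27:6654  28:109  29:5371  30:8606  31:7339
  32:2964  33:8472  34:8786  35:4337  36:7337  37:4573  38:3598  39:3610
  40:2819  41:5474  42:1078  43:1323  44:3638  45:6882  46:2806  47:2638
  48:4849  49:3131  50:2634  51:8067  52:2246  53:1145  54:5031  55:7383
  56:3018  57:481  58:7439  59:2281  60:4008  61:1696  62:470  63:2994
  64:2063  65:2129  66:2210  67:3518  68:5929  69:2845  70:2283  71:2399
  72:6570  73:5646  74:4512  75:3926  76:5624  77:4485  78:3490  79:1866
  80:5513  81:723  82:7736  83:7077  84:1031  85:8114  86:4318  87:465
  88:2585  89:7604  90:6915  91:7278  92:3292  93:1623  94:1589
Giant step factor: 3627^(-95) ≡ 8750 (mod 8863).
Scan 7582·8750^i mod 8863 for i = 0, 1, …:
  i=0: 7582   i=1: 2945   i=2: 4009   i=3: 7859
  i=4: 7096   i=5: 4685
Match at i=5, j=13: x = 5·95 + 13 = 488.

488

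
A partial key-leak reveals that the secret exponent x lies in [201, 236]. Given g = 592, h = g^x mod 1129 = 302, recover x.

Compute 592^201 mod 1129 = 401, then multiply by 592 repeatedly:
  592^201=401  592^202=302
Found 302 at exponent 202.

202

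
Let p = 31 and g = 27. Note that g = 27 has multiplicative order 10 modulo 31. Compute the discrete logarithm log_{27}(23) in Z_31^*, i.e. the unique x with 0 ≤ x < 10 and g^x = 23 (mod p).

Successive powers of 27 modulo 31:
  27^0=1  27^1=27  27^2=16  27^3=29  27^4=8  27^5=30
  27^6=4  27^7=15  27^8=2  27^9=23
So 27^9 ≡ 23 (mod 31), giving x = 9.

9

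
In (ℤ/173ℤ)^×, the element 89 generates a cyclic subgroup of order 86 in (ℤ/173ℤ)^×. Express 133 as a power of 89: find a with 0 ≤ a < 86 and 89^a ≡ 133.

Successive powers of 89 modulo 173:
  89^0=1  89^1=89  89^2=136  89^3=167  89^4=158  89^5=49
  89^6=36  89^7=90  89^8=52  89^9=130  89^10=152  89^11=34
  89^12=85  89^13=126  89^14=142  89^15=9  89^16=109  89^17=13
  89^18=119  89^19=38  89^20=95  89^21=151  89^22=118  89^23=122
  89^24=132  89^25=157  89^26=133
So 89^26 ≡ 133 (mod 173), giving a = 26.

26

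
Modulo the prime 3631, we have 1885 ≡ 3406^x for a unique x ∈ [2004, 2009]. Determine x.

2008

Compute 3406^2004 mod 3631 = 2549, then multiply by 3406 repeatedly:
  3406^2004=2549  3406^2005=173  3406^2006=1016  3406^2007=153  3406^2008=1885
Found 1885 at exponent 2008.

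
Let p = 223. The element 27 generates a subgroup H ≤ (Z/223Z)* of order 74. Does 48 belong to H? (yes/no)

no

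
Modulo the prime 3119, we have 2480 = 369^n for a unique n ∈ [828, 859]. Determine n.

841

Compute 369^828 mod 3119 = 1056, then multiply by 369 repeatedly:
  369^828=1056  369^829=2908  369^830=116  369^831=2257  369^832=60
  369^833=307  369^834=999  369^835=589  369^836=2130  369^837=3101
  369^838=2715  369^839=636  369^840=759  369^841=2480
Found 2480 at exponent 841.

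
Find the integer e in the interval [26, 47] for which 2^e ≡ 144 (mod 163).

44

Compute 2^26 mod 163 = 134, then multiply by 2 repeatedly:
  2^26=134  2^27=105  2^28=47  2^29=94  2^30=25
  2^31=50  2^32=100  2^33=37  2^34=74  2^35=148
  2^36=133  2^37=103  2^38=43  2^39=86  2^40=9
  2^41=18  2^42=36  2^43=72  2^44=144
Found 144 at exponent 44.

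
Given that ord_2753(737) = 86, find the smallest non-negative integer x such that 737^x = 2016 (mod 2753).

44

Baby-step giant-step with m = ceil(sqrt(86)) = 10.
Baby table (737^j mod 2753 for j=0..9):
  0:1  1:737  2:828  3:1823  4:87  5:800  6:458  7:1680
  8:2063  9:775
Giant step factor: 737^(-10) ≡ 2734 (mod 2753).
Scan 2016·2734^i mod 2753 for i = 0, 1, …:
  i=0: 2016   i=1: 238   i=2: 984   i=3: 575
  i=4: 87
Match at i=4, j=4: x = 4·10 + 4 = 44.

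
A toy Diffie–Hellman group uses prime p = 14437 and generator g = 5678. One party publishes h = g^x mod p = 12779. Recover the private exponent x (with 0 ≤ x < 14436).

8119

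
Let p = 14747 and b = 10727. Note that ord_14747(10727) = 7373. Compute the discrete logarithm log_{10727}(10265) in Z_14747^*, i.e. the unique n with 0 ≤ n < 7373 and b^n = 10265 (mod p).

7073

Baby-step giant-step with m = ceil(sqrt(7373)) = 86.
Baby table (10727^j mod 14747 for j=0..85):
  0:1  1:10727  2:12435  3:3630  4:6930  5:13230  6:7829  7:12265
  8:8668  9:1801  10:757  11:9489  12:4709  13:4968  14:10825  15:1897
  16:13006  17:8742  18:14008  19:6633  20:12663  21:1384  22:10686  23:291
  24:9940  25:5570  26:9293  27:11038  28:963  29:7201  30:341  31:651
  32:7946  33:13829  34:3610  35:13595  36:482  37:8964  38:6388  39:9514
  40:7438  41:6156  42:13093  43:12930  44:4575  45:12756  46:10946  47:2128
  48:13447  49:5562  50:11959  51:40  52:1417  53:10749  54:12477  55:11754
  56:13055  57:3473  58:3949  59:7539  60:13052  61:786  62:10885  63:11396
  64:7009  65:5337  66:2145  67:4095  68:10499  69:14681  70:14621  71:5122
  72:11119  73:14524  74:11640  75:14178  76:1595  77:3045  78:13857  79:9026
  80:7847  81:13640  82:11293  83:8153  84:7521  85:11677
Giant step factor: 10727^(-86) ≡ 4635 (mod 14747).
Scan 10265·4635^i mod 14747 for i = 0, 1, …:
  i=0: 10265   i=1: 4453   i=2: 8602   i=3: 9129
  i=4: 3772   i=5: 8025   i=6: 3941   i=7: 9749
  i=8: 1807   i=9: 13896     …   i=81: 6055
  i=82: 1384
Match at i=82, j=21: n = 82·86 + 21 = 7073.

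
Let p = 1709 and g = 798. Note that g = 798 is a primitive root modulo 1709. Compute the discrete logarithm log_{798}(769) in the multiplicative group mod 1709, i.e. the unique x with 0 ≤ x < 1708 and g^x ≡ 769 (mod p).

Baby-step giant-step with m = ceil(sqrt(1708)) = 42.
Baby table (798^j mod 1709 for j=0..41):
  0:1  1:798  2:1056  3:151  4:868  5:519  6:584  7:1184
  8:1464  9:1025  10:1048  11:603  12:965  13:1020  14:476  15:450
  16:210  17:98  18:1299  19:948  20:1126  21:1323  22:1301  23:835
  24:1529  25:1625  26:1328  27:164  28:988  29:575  30:838  31:505
  32:1375  33:72  34:1059  35:836  36:618  37:972  38:1479  39:1032
  40:1507  41:1159
Giant step factor: 798^(-42) ≡ 1436 (mod 1709).
Scan 769·1436^i mod 1709 for i = 0, 1, …:
  i=0: 769   i=1: 270   i=2: 1486   i=3: 1064
  i=4: 58   i=5: 1256   i=6: 621   i=7: 1367
  i=8: 1080   i=9: 817   i=10: 838
Match at i=10, j=30: x = 10·42 + 30 = 450.

450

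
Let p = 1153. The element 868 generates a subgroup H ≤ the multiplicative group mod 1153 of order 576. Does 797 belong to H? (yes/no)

yes

797 ∈ ⟨868⟩ iff 797^576 ≡ 1 (mod 1153), since |⟨868⟩| = 576.
797^576 mod 1153 = 1.
Since 1 = 1, 797 lies in the subgroup.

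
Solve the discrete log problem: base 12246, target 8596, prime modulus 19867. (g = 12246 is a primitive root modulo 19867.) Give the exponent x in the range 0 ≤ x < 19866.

2362

Baby-step giant-step with m = ceil(sqrt(19866)) = 141.
Baby table (12246^j mod 19867 for j=0..140):
  0:1  1:12246  2:8400  3:14941  4:12283  5:4561  6:7869  7:8824
  8:2091  9:17690  10:1972  11:10707  12:15589  13:891  14:4203  15:14408
  16:1541  17:17303  18:10983  19:18095  20:14719  21:15450  22:7259  23:8756
  24:3777  25:2766  26:19068  27:9877  28:3446  29:2208  30:181  31:11289
  32:10508  33:2409  34:17986  35:10994  36:13732  37:7784  38:998  39:3303
  40:19193  41:10868  42:495  43:2335  44:5797  45:5271  46:783  47:12724
  48:1223  49:17007  50:1961  51:15070  52:2657  53:15343  54:8159  55:3971
  56:14317  57:19574  58:7849  59:2308  60:12894  61:16875  62:14583  63:18822
  64:17145  65:3214  66:2117  67:18214  68:1835  69:1833  70:17075  71:275
  72:10127  73:5428  74:16173  75:435  76:2654  77:18339  78:2826  79:18749
  80:17202  81:5891  82:4109  83:15570  84:6621  85:3539  86:8667  87:6568
  88:10112  89:541  90:9375  91:14724  92:17079  93:9525  94:3993  95:5591
  96:5704  97:18679  98:14263  99:13901  100:11190  101:10041  102:5223  103:8985
  104:6864  105:19134  106:3566  107:1570  108:14831  109:16179  110:14310  111:13320
  112:8650  113:16923  114:6381  115:4815  116:19101  117:16655  118:2508  119:18453
  120:8180  121:2866  122:11914  123:15463  124:7521  125:18621  126:19207  127:3509
  128:18760  129:12839  130:18823  131:9524  132:11614  133:17058  134:10630  135:6396
  136:9702  137:6032  138:2366  139:7950  140:7400
Giant step factor: 12246^(-141) ≡ 16731 (mod 19867).
Scan 8596·16731^i mod 19867 for i = 0, 1, …:
  i=0: 8596   i=1: 2463   i=2: 4295   i=3: 706
  i=4: 11088   i=5: 15149   i=6: 14600   i=7: 7835
  i=8: 4919   i=9: 10675     …   i=15: 15672
  i=16: 3566
Match at i=16, j=106: x = 16·141 + 106 = 2362.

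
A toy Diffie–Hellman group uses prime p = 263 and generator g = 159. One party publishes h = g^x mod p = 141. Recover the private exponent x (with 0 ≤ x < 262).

257

Baby-step giant-step with m = ceil(sqrt(262)) = 17.
Baby table (159^j mod 263 for j=0..16):
  0:1  1:159  2:33  3:250  4:37  5:97  6:169  7:45
  8:54  9:170  10:204  11:87  12:157  13:241  14:184  15:63
  16:23
Giant step factor: 159^(-17) ≡ 21 (mod 263).
Scan 141·21^i mod 263 for i = 0, 1, …:
  i=0: 141   i=1: 68   i=2: 113   i=3: 6
  i=4: 126   i=5: 16   i=6: 73   i=7: 218
  i=8: 107   i=9: 143     …   i=14: 227
  i=15: 33
Match at i=15, j=2: x = 15·17 + 2 = 257.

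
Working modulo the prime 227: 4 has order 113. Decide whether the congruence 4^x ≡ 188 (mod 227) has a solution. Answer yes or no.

yes

188 ∈ ⟨4⟩ iff 188^113 ≡ 1 (mod 227), since |⟨4⟩| = 113.
188^113 mod 227 = 1.
Since 1 = 1, 188 lies in the subgroup.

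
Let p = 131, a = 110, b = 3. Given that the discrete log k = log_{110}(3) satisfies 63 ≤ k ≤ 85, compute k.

Compute 110^63 mod 131 = 30, then multiply by 110 repeatedly:
  110^63=30  110^64=25  110^65=130  110^66=21  110^67=83
  110^68=91  110^69=54  110^70=45  110^71=103  110^72=64
  110^73=97  110^74=59  110^75=71  110^76=81  110^77=2
  110^78=89  110^79=96  110^80=80  110^81=23  110^82=41
  110^83=56  110^84=3
Found 3 at exponent 84.

84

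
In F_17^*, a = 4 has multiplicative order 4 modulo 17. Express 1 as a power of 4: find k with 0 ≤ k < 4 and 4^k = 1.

0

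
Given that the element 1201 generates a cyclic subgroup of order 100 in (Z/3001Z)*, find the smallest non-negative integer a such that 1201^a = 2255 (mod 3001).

74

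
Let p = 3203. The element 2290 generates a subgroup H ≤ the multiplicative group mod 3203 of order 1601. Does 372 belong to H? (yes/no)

no

372 ∈ ⟨2290⟩ iff 372^1601 ≡ 1 (mod 3203), since |⟨2290⟩| = 1601.
372^1601 mod 3203 = 3202.
Since 3202 ≠ 1, 372 does not lie in the subgroup.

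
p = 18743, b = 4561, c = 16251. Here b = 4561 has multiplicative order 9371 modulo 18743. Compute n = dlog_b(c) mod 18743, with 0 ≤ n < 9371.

6962

Baby-step giant-step with m = ceil(sqrt(9371)) = 97.
Baby table (4561^j mod 18743 for j=0..96):
  0:1  1:4561  2:16734  3:2278  4:6336  5:15533  6:16216  7:1298
  8:16133  9:16338  10:14193  11:14694  12:13109  13:18722  14:16677  15:4703
  16:8391  17:16888  18:11181  19:15581  20:10228  21:17324  22:13019  23:1835
  24:10057  25:5856  26:441  27:5900  28:13695  29:11219  30:1469  31:8858
  32:10173  33:10128  34:11056  35:7746  36:17694  37:13719  38:8225  39:9482
  40:7301  41:12293  42:8060  43:6637  44:1412  45:11283  46:12228  47:11483
  48:6021  49:3286  50:11789  51:14705  52:7051  53:15366  54:4249  55:18170
  56:10567  57:7834  58:6716  59:5614  60:2516  61:4760  62:5966  63:14833
  64:9826  65:1873  66:14688  67:4486  68:12033  69:3009  70:4173  71:8908
  72:13307  73:3393  74:12498  75:5915  76:7138  77:18570  78:16896  79:10183
  80:18252  81:9709  82:11783  83:6082  84:362  85:1698  86:3719  87:18687
  88:6986  89:46  90:3633  91:1301  92:11073  93:10311  94:2284  95:14959
  96:3479
Giant step factor: 4561^(-97) ≡ 16418 (mod 18743).
Scan 16251·16418^i mod 18743 for i = 0, 1, …:
  i=0: 16251   i=1: 2313   i=2: 1516   i=3: 17727
  i=4: 582   i=5: 15089   i=6: 4971   i=7: 6856
  i=8: 10093   i=9: 11     …   i=70: 17370
  i=71: 5915
Match at i=71, j=75: n = 71·97 + 75 = 6962.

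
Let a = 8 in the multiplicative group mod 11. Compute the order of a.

The order of 8 must divide p − 1 = 10 = 2 · 5.
Divisors: 1, 2, 5, 10.
Check each in increasing order: 8^1 ≡ 8;  8^2 ≡ 9;  8^5 ≡ 10;  8^10 ≡ 1.
Smallest exponent giving 1 is 10.

10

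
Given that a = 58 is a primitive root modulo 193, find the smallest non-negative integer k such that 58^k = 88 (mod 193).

129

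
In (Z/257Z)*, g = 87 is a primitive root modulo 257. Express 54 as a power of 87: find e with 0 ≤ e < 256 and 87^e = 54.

Baby-step giant-step with m = ceil(sqrt(256)) = 16.
Baby table (87^j mod 257 for j=0..15):
  0:1  1:87  2:116  3:69  4:92  5:37  6:135  7:180
  8:240  9:63  10:84  11:112  12:235  13:142  14:18  15:24
Giant step factor: 87^(-16) ≡ 249 (mod 257).
Scan 54·249^i mod 257 for i = 0, 1, …:
  i=0: 54   i=1: 82   i=2: 115   i=3: 108
  i=4: 164   i=5: 230   i=6: 216   i=7: 71
  i=8: 203   i=9: 175   i=10: 142
Match at i=10, j=13: e = 10·16 + 13 = 173.

173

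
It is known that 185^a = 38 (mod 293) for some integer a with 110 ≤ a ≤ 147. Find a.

120

Compute 185^110 mod 293 = 25, then multiply by 185 repeatedly:
  185^110=25  185^111=230  185^112=65  185^113=12  185^114=169
  185^115=207  185^116=205  185^117=128  185^118=240  185^119=157
  185^120=38
Found 38 at exponent 120.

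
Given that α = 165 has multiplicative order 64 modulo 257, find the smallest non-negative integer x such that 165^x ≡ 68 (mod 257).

10

Successive powers of 165 modulo 257:
  165^0=1  165^1=165  165^2=240  165^3=22  165^4=32  165^5=140
  165^6=227  165^7=190  165^8=253  165^9=111  165^10=68
So 165^10 ≡ 68 (mod 257), giving x = 10.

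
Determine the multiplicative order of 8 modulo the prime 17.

The order of 8 must divide p − 1 = 16 = 2^4.
Divisors: 1, 2, 4, 8, 16.
Check each in increasing order: 8^1 ≡ 8;  8^2 ≡ 13;  8^4 ≡ 16;  8^8 ≡ 1.
Smallest exponent giving 1 is 8.

8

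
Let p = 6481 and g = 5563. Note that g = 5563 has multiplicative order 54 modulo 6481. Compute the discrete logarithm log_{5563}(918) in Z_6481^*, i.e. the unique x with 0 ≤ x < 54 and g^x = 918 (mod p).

28

Successive powers of 5563 modulo 6481:
  5563^0=1  5563^1=5563  5563^2=194  5563^3=3376  5563^4=5231  5563^5=363
  5563^6=3778  5563^7=5612  5563^8=579  5563^9=6401  5563^10=2149  5563^11=3923
  5563^12=2122  5563^13=2785  5563^14=3365  5563^15=2367  5563^16=4710  5563^17=5528
  5563^18=6400  5563^19=3067  5563^20=3729  5563^21=5227  5563^22=4035  5563^23=3002
  5563^24=5070  5563^25=5579  5563^26=4949  5563^27=6480  5563^28=918
So 5563^28 ≡ 918 (mod 6481), giving x = 28.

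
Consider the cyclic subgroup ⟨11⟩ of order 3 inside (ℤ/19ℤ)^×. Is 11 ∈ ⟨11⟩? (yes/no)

yes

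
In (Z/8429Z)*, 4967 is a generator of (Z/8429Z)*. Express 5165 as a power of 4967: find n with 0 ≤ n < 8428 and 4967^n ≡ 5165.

7104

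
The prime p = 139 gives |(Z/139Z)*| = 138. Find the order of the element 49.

69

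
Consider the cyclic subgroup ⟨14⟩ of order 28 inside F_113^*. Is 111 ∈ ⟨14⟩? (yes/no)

111 ∈ ⟨14⟩ iff 111^28 ≡ 1 (mod 113), since |⟨14⟩| = 28.
111^28 mod 113 = 1.
Since 1 = 1, 111 lies in the subgroup.

yes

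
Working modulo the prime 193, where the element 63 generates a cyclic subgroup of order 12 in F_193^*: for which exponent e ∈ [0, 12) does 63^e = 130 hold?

7

Successive powers of 63 modulo 193:
  63^0=1  63^1=63  63^2=109  63^3=112  63^4=108  63^5=49
  63^6=192  63^7=130
So 63^7 ≡ 130 (mod 193), giving e = 7.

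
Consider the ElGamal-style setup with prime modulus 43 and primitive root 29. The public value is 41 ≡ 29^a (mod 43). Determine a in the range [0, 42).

Baby-step giant-step with m = ceil(sqrt(42)) = 7.
Baby table (29^j mod 43 for j=0..6):
  0:1  1:29  2:24  3:8  4:17  5:20  6:21
Giant step factor: 29^(-7) ≡ 37 (mod 43).
Scan 41·37^i mod 43 for i = 0, 1, …:
  i=0: 41   i=1: 12   i=2: 14   i=3: 2
  i=4: 31   i=5: 29
Match at i=5, j=1: a = 5·7 + 1 = 36.

36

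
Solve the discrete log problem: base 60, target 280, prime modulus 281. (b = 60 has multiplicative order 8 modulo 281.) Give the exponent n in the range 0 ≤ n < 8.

4

Successive powers of 60 modulo 281:
  60^0=1  60^1=60  60^2=228  60^3=192  60^4=280
So 60^4 ≡ 280 (mod 281), giving n = 4.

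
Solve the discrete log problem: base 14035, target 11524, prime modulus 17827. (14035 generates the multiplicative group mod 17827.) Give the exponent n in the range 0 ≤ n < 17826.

3041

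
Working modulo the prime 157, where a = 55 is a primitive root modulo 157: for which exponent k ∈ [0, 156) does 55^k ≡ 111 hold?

66

Baby-step giant-step with m = ceil(sqrt(156)) = 13.
Baby table (55^j mod 157 for j=0..12):
  0:1  1:55  2:42  3:112  4:37  5:151  6:141  7:62
  8:113  9:92  10:36  11:96  12:99
Giant step factor: 55^(-13) ≡ 135 (mod 157).
Scan 111·135^i mod 157 for i = 0, 1, …:
  i=0: 111   i=1: 70   i=2: 30   i=3: 125
  i=4: 76   i=5: 55
Match at i=5, j=1: k = 5·13 + 1 = 66.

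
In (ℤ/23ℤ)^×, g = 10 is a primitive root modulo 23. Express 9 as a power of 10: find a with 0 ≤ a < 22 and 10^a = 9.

Successive powers of 10 modulo 23:
  10^0=1  10^1=10  10^2=8  10^3=11  10^4=18  10^5=19
  10^6=6  10^7=14  10^8=2  10^9=20  10^10=16  10^11=22
  10^12=13  10^13=15  10^14=12  10^15=5  10^16=4  10^17=17
  10^18=9
So 10^18 ≡ 9 (mod 23), giving a = 18.

18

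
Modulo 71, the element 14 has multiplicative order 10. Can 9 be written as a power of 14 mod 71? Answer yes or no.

9 ∈ ⟨14⟩ iff 9^10 ≡ 1 (mod 71), since |⟨14⟩| = 10.
9^10 mod 71 = 32.
Since 32 ≠ 1, 9 does not lie in the subgroup.

no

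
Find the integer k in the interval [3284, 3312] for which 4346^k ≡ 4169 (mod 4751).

3287

Compute 4346^3284 mod 4751 = 2412, then multiply by 4346 repeatedly:
  4346^3284=2412  4346^3285=1846  4346^3286=3028  4346^3287=4169
Found 4169 at exponent 3287.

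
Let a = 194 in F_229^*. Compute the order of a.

228

The order of 194 must divide p − 1 = 228 = 2^2 · 3 · 19.
Divisors: 1, 2, 3, 4, 6, 12, 19, 38, 57, 76, 114, 228.
Check each in increasing order: 194^1 ≡ 194;  194^2 ≡ 80;  194^3 ≡ 177;  194^4 ≡ 217;  194^6 ≡ 185;  194^12 ≡ 104;  194^19 ≡ 89;  194^38 ≡ 135;  194^57 ≡ 107;  194^76 ≡ 134;  194^114 ≡ 228;  194^228 ≡ 1.
Smallest exponent giving 1 is 228.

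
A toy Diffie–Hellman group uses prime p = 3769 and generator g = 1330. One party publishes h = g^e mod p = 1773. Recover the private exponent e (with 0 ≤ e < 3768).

130

Baby-step giant-step with m = ceil(sqrt(3768)) = 62.
Baby table (1330^j mod 3769 for j=0..61):
  0:1  1:1330  2:1239  3:817  4:1138  5:2171  6:376  7:2572
  8:2277  9:1903  10:1991  11:2192  12:1923  13:2208  14:589  15:3187
  16:2354  17:2550  18:3169  19:1028  20:2862  21:3539  22:3158  23:1474
  24:540  25:2090  26:1947  27:207  28:173  29:181  30:3283  31:1888
  32:886  33:2452  34:975  35:214  36:1945  37:1316  38:1464  39:2316
  40:1007  41:1315  42:134  43:1077  44:190  45:177  46:1732  47:701
  48:1387  49:1669  50:3598  51:2479  52:2964  53:3515  54:1390  55:1890
  56:3546  57:1161  58:2609  59:2490  60:2518  61:2068
Giant step factor: 1330^(-62) ≡ 77 (mod 3769).
Scan 1773·77^i mod 3769 for i = 0, 1, …:
  i=0: 1773   i=1: 837   i=2: 376
Match at i=2, j=6: e = 2·62 + 6 = 130.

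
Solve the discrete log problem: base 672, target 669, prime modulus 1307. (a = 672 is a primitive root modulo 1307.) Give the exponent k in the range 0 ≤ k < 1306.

2

Successive powers of 672 modulo 1307:
  672^0=1  672^1=672  672^2=669
So 672^2 ≡ 669 (mod 1307), giving k = 2.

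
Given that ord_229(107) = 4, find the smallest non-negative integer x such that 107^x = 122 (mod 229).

3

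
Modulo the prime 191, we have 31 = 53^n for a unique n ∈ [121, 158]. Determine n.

125

Compute 53^121 mod 191 = 189, then multiply by 53 repeatedly:
  53^121=189  53^122=85  53^123=112  53^124=15  53^125=31
Found 31 at exponent 125.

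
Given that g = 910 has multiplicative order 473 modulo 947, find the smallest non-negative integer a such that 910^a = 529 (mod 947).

276

Baby-step giant-step with m = ceil(sqrt(473)) = 22.
Baby table (910^j mod 947 for j=0..21):
  0:1  1:910  2:422  3:485  4:48  5:118  6:369  7:552
  8:410  9:929  10:666  11:927  12:740  13:83  14:717  15:934
  16:481  17:196  18:324  19:323  20:360  21:885
Giant step factor: 910^(-22) ≡ 277 (mod 947).
Scan 529·277^i mod 947 for i = 0, 1, …:
  i=0: 529   i=1: 695   i=2: 274   i=3: 138
  i=4: 346   i=5: 195   i=6: 36   i=7: 502
  i=8: 792   i=9: 627   i=10: 378   i=11: 536
  i=12: 740
Match at i=12, j=12: a = 12·22 + 12 = 276.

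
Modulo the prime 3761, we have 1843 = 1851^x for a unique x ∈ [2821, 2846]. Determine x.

2835

Compute 1851^2821 mod 3761 = 987, then multiply by 1851 repeatedly:
  1851^2821=987  1851^2822=2852  1851^2823=2369  1851^2824=3454  1851^2825=3415
  1851^2826=2685  1851^2827=1654  1851^2828=100  1851^2829=811  1851^2830=522
  1851^2831=3406  1851^2832=1070  1851^2833=2284  1851^2834=320  1851^2835=1843
Found 1843 at exponent 2835.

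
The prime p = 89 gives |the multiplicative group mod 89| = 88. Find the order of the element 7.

88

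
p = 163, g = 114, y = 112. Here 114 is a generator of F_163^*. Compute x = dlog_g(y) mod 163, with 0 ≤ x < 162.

61

Baby-step giant-step with m = ceil(sqrt(162)) = 13.
Baby table (114^j mod 163 for j=0..12):
  0:1  1:114  2:119  3:37  4:143  5:2  6:65  7:75
  8:74  9:123  10:4  11:130  12:150
Giant step factor: 114^(-13) ≡ 76 (mod 163).
Scan 112·76^i mod 163 for i = 0, 1, …:
  i=0: 112   i=1: 36   i=2: 128   i=3: 111
  i=4: 123
Match at i=4, j=9: x = 4·13 + 9 = 61.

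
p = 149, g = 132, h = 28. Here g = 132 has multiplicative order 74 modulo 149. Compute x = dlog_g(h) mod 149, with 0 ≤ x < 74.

68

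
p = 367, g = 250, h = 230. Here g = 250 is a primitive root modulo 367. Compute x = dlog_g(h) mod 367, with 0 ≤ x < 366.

195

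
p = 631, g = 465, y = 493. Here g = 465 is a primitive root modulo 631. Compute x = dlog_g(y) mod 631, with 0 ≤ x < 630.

490

Baby-step giant-step with m = ceil(sqrt(630)) = 26.
Baby table (465^j mod 631 for j=0..25):
  0:1  1:465  2:423  3:454  4:356  5:218  6:410  7:88
  8:536  9:626  10:199  11:409  12:254  13:113  14:172  15:474
  16:191  17:475  18:25  19:267  20:479  21:623  22:66  23:402
  24:154  25:307
Giant step factor: 465^(-26) ≡ 72 (mod 631).
Scan 493·72^i mod 631 for i = 0, 1, …:
  i=0: 493   i=1: 160   i=2: 162   i=3: 306
  i=4: 578   i=5: 601   i=6: 364   i=7: 337
  i=8: 286   i=9: 400     …   i=17: 369
  i=18: 66
Match at i=18, j=22: x = 18·26 + 22 = 490.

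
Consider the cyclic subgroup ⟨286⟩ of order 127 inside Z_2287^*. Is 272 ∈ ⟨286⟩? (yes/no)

no

272 ∈ ⟨286⟩ iff 272^127 ≡ 1 (mod 2287), since |⟨286⟩| = 127.
272^127 mod 2287 = 804.
Since 804 ≠ 1, 272 does not lie in the subgroup.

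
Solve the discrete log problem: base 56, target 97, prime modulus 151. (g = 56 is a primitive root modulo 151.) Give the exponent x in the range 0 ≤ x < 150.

Baby-step giant-step with m = ceil(sqrt(150)) = 13.
Baby table (56^j mod 151 for j=0..12):
  0:1  1:56  2:116  3:3  4:17  5:46  6:9  7:51
  8:138  9:27  10:2  11:112  12:81
Giant step factor: 56^(-13) ≡ 126 (mod 151).
Scan 97·126^i mod 151 for i = 0, 1, …:
  i=0: 97   i=1: 142   i=2: 74   i=3: 113
  i=4: 44   i=5: 108   i=6: 18   i=7: 3
Match at i=7, j=3: x = 7·13 + 3 = 94.

94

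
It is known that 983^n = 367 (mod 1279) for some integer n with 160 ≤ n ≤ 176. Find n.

175

Compute 983^160 mod 1279 = 47, then multiply by 983 repeatedly:
  983^160=47  983^161=157  983^162=851  983^163=67  983^164=632
  983^165=941  983^166=286  983^167=1037  983^168=8  983^169=190
  983^170=36  983^171=855  983^172=162  983^173=650  983^174=729
  983^175=367
Found 367 at exponent 175.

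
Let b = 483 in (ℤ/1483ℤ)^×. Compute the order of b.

The order of 483 must divide p − 1 = 1482 = 2 · 3 · 13 · 19.
Divisors: 1, 2, 3, 6, 13, 19, 26, 38, 39, 57, 78, 114, 247, 494, 741, 1482.
Check each in increasing order: 483^1 ≡ 483;  483^2 ≡ 458;  483^3 ≡ 247;  483^6 ≡ 206;  483^13 ≡ 45;  483^19 ≡ 372;  483^26 ≡ 542;  483^38 ≡ 465;  483^39 ≡ 662;  483^57 ≡ 952;  483^78 ≡ 759;  483^114 ≡ 191;  483^247 ≡ 1482;  483^494 ≡ 1.
Smallest exponent giving 1 is 494.

494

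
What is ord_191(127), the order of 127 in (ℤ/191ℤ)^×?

190

The order of 127 must divide p − 1 = 190 = 2 · 5 · 19.
Divisors: 1, 2, 5, 10, 19, 38, 95, 190.
Check each in increasing order: 127^1 ≡ 127;  127^2 ≡ 85;  127^5 ≡ 11;  127^10 ≡ 121;  127^19 ≡ 7;  127^38 ≡ 49;  127^95 ≡ 190;  127^190 ≡ 1.
Smallest exponent giving 1 is 190.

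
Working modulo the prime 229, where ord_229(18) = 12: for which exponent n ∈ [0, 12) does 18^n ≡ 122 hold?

9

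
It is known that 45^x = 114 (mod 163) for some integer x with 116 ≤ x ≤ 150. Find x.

119

Compute 45^116 mod 163 = 55, then multiply by 45 repeatedly:
  45^116=55  45^117=30  45^118=46  45^119=114
Found 114 at exponent 119.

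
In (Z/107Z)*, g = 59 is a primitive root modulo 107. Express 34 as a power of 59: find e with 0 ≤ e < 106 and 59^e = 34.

62

Baby-step giant-step with m = ceil(sqrt(106)) = 11.
Baby table (59^j mod 107 for j=0..10):
  0:1  1:59  2:57  3:46  4:39  5:54  6:83  7:82
  8:23  9:73  10:27
Giant step factor: 59^(-11) ≡ 98 (mod 107).
Scan 34·98^i mod 107 for i = 0, 1, …:
  i=0: 34   i=1: 15   i=2: 79   i=3: 38
  i=4: 86   i=5: 82
Match at i=5, j=7: e = 5·11 + 7 = 62.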